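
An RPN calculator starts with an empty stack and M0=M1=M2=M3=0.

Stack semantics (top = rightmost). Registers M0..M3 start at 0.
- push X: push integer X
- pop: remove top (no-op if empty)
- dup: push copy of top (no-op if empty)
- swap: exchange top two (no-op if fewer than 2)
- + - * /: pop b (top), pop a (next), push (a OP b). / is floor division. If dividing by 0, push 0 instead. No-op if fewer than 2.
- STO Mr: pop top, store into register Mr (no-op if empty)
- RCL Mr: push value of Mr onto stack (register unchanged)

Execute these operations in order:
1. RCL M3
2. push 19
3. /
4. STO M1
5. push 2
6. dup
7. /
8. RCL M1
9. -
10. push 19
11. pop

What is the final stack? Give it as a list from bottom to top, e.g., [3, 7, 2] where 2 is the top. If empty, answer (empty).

Answer: [1]

Derivation:
After op 1 (RCL M3): stack=[0] mem=[0,0,0,0]
After op 2 (push 19): stack=[0,19] mem=[0,0,0,0]
After op 3 (/): stack=[0] mem=[0,0,0,0]
After op 4 (STO M1): stack=[empty] mem=[0,0,0,0]
After op 5 (push 2): stack=[2] mem=[0,0,0,0]
After op 6 (dup): stack=[2,2] mem=[0,0,0,0]
After op 7 (/): stack=[1] mem=[0,0,0,0]
After op 8 (RCL M1): stack=[1,0] mem=[0,0,0,0]
After op 9 (-): stack=[1] mem=[0,0,0,0]
After op 10 (push 19): stack=[1,19] mem=[0,0,0,0]
After op 11 (pop): stack=[1] mem=[0,0,0,0]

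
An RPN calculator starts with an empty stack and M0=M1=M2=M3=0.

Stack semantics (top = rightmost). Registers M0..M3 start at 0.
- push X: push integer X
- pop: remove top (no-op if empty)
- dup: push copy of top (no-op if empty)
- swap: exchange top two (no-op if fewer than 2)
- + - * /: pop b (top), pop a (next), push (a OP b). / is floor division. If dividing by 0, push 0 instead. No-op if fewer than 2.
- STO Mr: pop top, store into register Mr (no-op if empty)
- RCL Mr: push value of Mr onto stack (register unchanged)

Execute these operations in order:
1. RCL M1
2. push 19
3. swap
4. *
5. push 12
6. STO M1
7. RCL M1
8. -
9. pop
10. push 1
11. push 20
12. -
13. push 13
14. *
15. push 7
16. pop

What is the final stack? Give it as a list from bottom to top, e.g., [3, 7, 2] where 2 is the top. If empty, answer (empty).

After op 1 (RCL M1): stack=[0] mem=[0,0,0,0]
After op 2 (push 19): stack=[0,19] mem=[0,0,0,0]
After op 3 (swap): stack=[19,0] mem=[0,0,0,0]
After op 4 (*): stack=[0] mem=[0,0,0,0]
After op 5 (push 12): stack=[0,12] mem=[0,0,0,0]
After op 6 (STO M1): stack=[0] mem=[0,12,0,0]
After op 7 (RCL M1): stack=[0,12] mem=[0,12,0,0]
After op 8 (-): stack=[-12] mem=[0,12,0,0]
After op 9 (pop): stack=[empty] mem=[0,12,0,0]
After op 10 (push 1): stack=[1] mem=[0,12,0,0]
After op 11 (push 20): stack=[1,20] mem=[0,12,0,0]
After op 12 (-): stack=[-19] mem=[0,12,0,0]
After op 13 (push 13): stack=[-19,13] mem=[0,12,0,0]
After op 14 (*): stack=[-247] mem=[0,12,0,0]
After op 15 (push 7): stack=[-247,7] mem=[0,12,0,0]
After op 16 (pop): stack=[-247] mem=[0,12,0,0]

Answer: [-247]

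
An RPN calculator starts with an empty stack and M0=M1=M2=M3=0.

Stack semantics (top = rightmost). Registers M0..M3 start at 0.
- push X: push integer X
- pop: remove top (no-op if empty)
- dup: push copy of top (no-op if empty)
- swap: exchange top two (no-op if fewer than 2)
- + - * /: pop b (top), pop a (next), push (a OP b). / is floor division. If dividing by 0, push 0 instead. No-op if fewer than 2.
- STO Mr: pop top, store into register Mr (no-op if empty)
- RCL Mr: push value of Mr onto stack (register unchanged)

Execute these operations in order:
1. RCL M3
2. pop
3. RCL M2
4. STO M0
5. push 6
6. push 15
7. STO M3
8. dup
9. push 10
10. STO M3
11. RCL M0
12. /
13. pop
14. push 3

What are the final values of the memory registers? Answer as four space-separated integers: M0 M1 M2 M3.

After op 1 (RCL M3): stack=[0] mem=[0,0,0,0]
After op 2 (pop): stack=[empty] mem=[0,0,0,0]
After op 3 (RCL M2): stack=[0] mem=[0,0,0,0]
After op 4 (STO M0): stack=[empty] mem=[0,0,0,0]
After op 5 (push 6): stack=[6] mem=[0,0,0,0]
After op 6 (push 15): stack=[6,15] mem=[0,0,0,0]
After op 7 (STO M3): stack=[6] mem=[0,0,0,15]
After op 8 (dup): stack=[6,6] mem=[0,0,0,15]
After op 9 (push 10): stack=[6,6,10] mem=[0,0,0,15]
After op 10 (STO M3): stack=[6,6] mem=[0,0,0,10]
After op 11 (RCL M0): stack=[6,6,0] mem=[0,0,0,10]
After op 12 (/): stack=[6,0] mem=[0,0,0,10]
After op 13 (pop): stack=[6] mem=[0,0,0,10]
After op 14 (push 3): stack=[6,3] mem=[0,0,0,10]

Answer: 0 0 0 10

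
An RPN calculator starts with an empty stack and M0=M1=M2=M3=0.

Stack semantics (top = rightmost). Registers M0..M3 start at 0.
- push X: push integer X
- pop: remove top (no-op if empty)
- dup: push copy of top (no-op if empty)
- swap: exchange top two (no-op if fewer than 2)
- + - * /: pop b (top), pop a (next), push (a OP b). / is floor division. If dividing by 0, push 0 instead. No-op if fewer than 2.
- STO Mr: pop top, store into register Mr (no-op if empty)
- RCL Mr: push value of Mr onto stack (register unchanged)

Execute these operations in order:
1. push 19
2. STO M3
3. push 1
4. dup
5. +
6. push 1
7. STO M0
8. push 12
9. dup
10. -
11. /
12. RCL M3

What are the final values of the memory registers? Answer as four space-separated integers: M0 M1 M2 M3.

Answer: 1 0 0 19

Derivation:
After op 1 (push 19): stack=[19] mem=[0,0,0,0]
After op 2 (STO M3): stack=[empty] mem=[0,0,0,19]
After op 3 (push 1): stack=[1] mem=[0,0,0,19]
After op 4 (dup): stack=[1,1] mem=[0,0,0,19]
After op 5 (+): stack=[2] mem=[0,0,0,19]
After op 6 (push 1): stack=[2,1] mem=[0,0,0,19]
After op 7 (STO M0): stack=[2] mem=[1,0,0,19]
After op 8 (push 12): stack=[2,12] mem=[1,0,0,19]
After op 9 (dup): stack=[2,12,12] mem=[1,0,0,19]
After op 10 (-): stack=[2,0] mem=[1,0,0,19]
After op 11 (/): stack=[0] mem=[1,0,0,19]
After op 12 (RCL M3): stack=[0,19] mem=[1,0,0,19]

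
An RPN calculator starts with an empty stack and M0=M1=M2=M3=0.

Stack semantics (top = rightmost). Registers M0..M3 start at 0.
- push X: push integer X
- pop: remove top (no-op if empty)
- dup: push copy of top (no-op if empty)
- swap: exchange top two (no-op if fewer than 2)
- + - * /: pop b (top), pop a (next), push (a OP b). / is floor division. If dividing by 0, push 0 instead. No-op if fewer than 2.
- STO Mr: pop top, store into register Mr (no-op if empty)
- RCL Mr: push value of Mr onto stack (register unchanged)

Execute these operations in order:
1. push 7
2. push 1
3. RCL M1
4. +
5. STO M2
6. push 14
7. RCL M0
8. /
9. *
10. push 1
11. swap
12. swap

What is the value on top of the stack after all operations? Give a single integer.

After op 1 (push 7): stack=[7] mem=[0,0,0,0]
After op 2 (push 1): stack=[7,1] mem=[0,0,0,0]
After op 3 (RCL M1): stack=[7,1,0] mem=[0,0,0,0]
After op 4 (+): stack=[7,1] mem=[0,0,0,0]
After op 5 (STO M2): stack=[7] mem=[0,0,1,0]
After op 6 (push 14): stack=[7,14] mem=[0,0,1,0]
After op 7 (RCL M0): stack=[7,14,0] mem=[0,0,1,0]
After op 8 (/): stack=[7,0] mem=[0,0,1,0]
After op 9 (*): stack=[0] mem=[0,0,1,0]
After op 10 (push 1): stack=[0,1] mem=[0,0,1,0]
After op 11 (swap): stack=[1,0] mem=[0,0,1,0]
After op 12 (swap): stack=[0,1] mem=[0,0,1,0]

Answer: 1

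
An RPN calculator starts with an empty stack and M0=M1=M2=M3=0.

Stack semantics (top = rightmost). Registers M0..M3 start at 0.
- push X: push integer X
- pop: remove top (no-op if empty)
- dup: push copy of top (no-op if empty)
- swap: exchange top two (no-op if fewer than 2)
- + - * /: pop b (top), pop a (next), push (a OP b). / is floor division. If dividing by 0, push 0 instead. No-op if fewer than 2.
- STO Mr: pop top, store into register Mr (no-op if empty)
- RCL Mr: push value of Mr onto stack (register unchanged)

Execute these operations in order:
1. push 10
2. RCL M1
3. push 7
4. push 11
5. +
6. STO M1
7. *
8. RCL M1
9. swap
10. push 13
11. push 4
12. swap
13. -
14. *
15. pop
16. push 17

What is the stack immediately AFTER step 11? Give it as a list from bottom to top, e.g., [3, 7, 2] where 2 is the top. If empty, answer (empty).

After op 1 (push 10): stack=[10] mem=[0,0,0,0]
After op 2 (RCL M1): stack=[10,0] mem=[0,0,0,0]
After op 3 (push 7): stack=[10,0,7] mem=[0,0,0,0]
After op 4 (push 11): stack=[10,0,7,11] mem=[0,0,0,0]
After op 5 (+): stack=[10,0,18] mem=[0,0,0,0]
After op 6 (STO M1): stack=[10,0] mem=[0,18,0,0]
After op 7 (*): stack=[0] mem=[0,18,0,0]
After op 8 (RCL M1): stack=[0,18] mem=[0,18,0,0]
After op 9 (swap): stack=[18,0] mem=[0,18,0,0]
After op 10 (push 13): stack=[18,0,13] mem=[0,18,0,0]
After op 11 (push 4): stack=[18,0,13,4] mem=[0,18,0,0]

[18, 0, 13, 4]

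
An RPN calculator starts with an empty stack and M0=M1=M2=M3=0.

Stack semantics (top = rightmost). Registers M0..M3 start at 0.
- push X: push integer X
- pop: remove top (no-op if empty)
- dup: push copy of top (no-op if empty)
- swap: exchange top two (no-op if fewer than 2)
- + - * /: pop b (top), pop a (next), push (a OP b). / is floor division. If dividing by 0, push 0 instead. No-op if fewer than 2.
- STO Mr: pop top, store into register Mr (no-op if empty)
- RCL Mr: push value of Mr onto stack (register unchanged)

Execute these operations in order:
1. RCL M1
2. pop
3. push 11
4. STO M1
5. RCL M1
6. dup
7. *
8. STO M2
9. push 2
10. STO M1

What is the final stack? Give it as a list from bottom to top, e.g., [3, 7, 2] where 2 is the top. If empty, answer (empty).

Answer: (empty)

Derivation:
After op 1 (RCL M1): stack=[0] mem=[0,0,0,0]
After op 2 (pop): stack=[empty] mem=[0,0,0,0]
After op 3 (push 11): stack=[11] mem=[0,0,0,0]
After op 4 (STO M1): stack=[empty] mem=[0,11,0,0]
After op 5 (RCL M1): stack=[11] mem=[0,11,0,0]
After op 6 (dup): stack=[11,11] mem=[0,11,0,0]
After op 7 (*): stack=[121] mem=[0,11,0,0]
After op 8 (STO M2): stack=[empty] mem=[0,11,121,0]
After op 9 (push 2): stack=[2] mem=[0,11,121,0]
After op 10 (STO M1): stack=[empty] mem=[0,2,121,0]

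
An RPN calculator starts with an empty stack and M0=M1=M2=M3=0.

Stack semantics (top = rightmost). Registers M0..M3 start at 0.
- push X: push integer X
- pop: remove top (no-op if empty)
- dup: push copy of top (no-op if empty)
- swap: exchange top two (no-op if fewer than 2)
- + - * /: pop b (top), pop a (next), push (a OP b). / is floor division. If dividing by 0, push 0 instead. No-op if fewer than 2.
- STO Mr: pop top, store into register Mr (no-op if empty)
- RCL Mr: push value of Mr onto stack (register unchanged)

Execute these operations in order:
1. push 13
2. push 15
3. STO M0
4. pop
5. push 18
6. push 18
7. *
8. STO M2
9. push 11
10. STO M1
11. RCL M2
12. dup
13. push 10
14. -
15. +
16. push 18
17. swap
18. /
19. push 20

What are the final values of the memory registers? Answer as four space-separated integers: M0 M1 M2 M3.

After op 1 (push 13): stack=[13] mem=[0,0,0,0]
After op 2 (push 15): stack=[13,15] mem=[0,0,0,0]
After op 3 (STO M0): stack=[13] mem=[15,0,0,0]
After op 4 (pop): stack=[empty] mem=[15,0,0,0]
After op 5 (push 18): stack=[18] mem=[15,0,0,0]
After op 6 (push 18): stack=[18,18] mem=[15,0,0,0]
After op 7 (*): stack=[324] mem=[15,0,0,0]
After op 8 (STO M2): stack=[empty] mem=[15,0,324,0]
After op 9 (push 11): stack=[11] mem=[15,0,324,0]
After op 10 (STO M1): stack=[empty] mem=[15,11,324,0]
After op 11 (RCL M2): stack=[324] mem=[15,11,324,0]
After op 12 (dup): stack=[324,324] mem=[15,11,324,0]
After op 13 (push 10): stack=[324,324,10] mem=[15,11,324,0]
After op 14 (-): stack=[324,314] mem=[15,11,324,0]
After op 15 (+): stack=[638] mem=[15,11,324,0]
After op 16 (push 18): stack=[638,18] mem=[15,11,324,0]
After op 17 (swap): stack=[18,638] mem=[15,11,324,0]
After op 18 (/): stack=[0] mem=[15,11,324,0]
After op 19 (push 20): stack=[0,20] mem=[15,11,324,0]

Answer: 15 11 324 0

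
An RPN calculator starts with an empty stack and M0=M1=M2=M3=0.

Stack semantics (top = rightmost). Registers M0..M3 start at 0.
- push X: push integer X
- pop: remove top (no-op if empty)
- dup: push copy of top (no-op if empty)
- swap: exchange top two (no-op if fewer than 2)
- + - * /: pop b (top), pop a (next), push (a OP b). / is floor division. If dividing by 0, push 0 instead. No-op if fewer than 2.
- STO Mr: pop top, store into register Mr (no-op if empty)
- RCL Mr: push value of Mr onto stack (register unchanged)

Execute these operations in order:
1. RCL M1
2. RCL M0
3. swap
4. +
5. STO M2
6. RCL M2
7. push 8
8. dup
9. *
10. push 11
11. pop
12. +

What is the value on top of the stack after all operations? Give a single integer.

After op 1 (RCL M1): stack=[0] mem=[0,0,0,0]
After op 2 (RCL M0): stack=[0,0] mem=[0,0,0,0]
After op 3 (swap): stack=[0,0] mem=[0,0,0,0]
After op 4 (+): stack=[0] mem=[0,0,0,0]
After op 5 (STO M2): stack=[empty] mem=[0,0,0,0]
After op 6 (RCL M2): stack=[0] mem=[0,0,0,0]
After op 7 (push 8): stack=[0,8] mem=[0,0,0,0]
After op 8 (dup): stack=[0,8,8] mem=[0,0,0,0]
After op 9 (*): stack=[0,64] mem=[0,0,0,0]
After op 10 (push 11): stack=[0,64,11] mem=[0,0,0,0]
After op 11 (pop): stack=[0,64] mem=[0,0,0,0]
After op 12 (+): stack=[64] mem=[0,0,0,0]

Answer: 64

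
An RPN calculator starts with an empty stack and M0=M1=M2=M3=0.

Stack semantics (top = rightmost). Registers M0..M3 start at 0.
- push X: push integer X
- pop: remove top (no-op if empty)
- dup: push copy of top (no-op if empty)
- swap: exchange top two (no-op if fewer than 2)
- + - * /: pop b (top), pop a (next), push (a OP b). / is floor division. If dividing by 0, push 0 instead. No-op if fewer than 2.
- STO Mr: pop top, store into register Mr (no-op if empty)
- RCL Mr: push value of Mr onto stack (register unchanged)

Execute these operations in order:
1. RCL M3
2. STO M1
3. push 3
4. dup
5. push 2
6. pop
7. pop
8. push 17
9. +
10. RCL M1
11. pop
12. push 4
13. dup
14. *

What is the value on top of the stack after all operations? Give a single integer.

After op 1 (RCL M3): stack=[0] mem=[0,0,0,0]
After op 2 (STO M1): stack=[empty] mem=[0,0,0,0]
After op 3 (push 3): stack=[3] mem=[0,0,0,0]
After op 4 (dup): stack=[3,3] mem=[0,0,0,0]
After op 5 (push 2): stack=[3,3,2] mem=[0,0,0,0]
After op 6 (pop): stack=[3,3] mem=[0,0,0,0]
After op 7 (pop): stack=[3] mem=[0,0,0,0]
After op 8 (push 17): stack=[3,17] mem=[0,0,0,0]
After op 9 (+): stack=[20] mem=[0,0,0,0]
After op 10 (RCL M1): stack=[20,0] mem=[0,0,0,0]
After op 11 (pop): stack=[20] mem=[0,0,0,0]
After op 12 (push 4): stack=[20,4] mem=[0,0,0,0]
After op 13 (dup): stack=[20,4,4] mem=[0,0,0,0]
After op 14 (*): stack=[20,16] mem=[0,0,0,0]

Answer: 16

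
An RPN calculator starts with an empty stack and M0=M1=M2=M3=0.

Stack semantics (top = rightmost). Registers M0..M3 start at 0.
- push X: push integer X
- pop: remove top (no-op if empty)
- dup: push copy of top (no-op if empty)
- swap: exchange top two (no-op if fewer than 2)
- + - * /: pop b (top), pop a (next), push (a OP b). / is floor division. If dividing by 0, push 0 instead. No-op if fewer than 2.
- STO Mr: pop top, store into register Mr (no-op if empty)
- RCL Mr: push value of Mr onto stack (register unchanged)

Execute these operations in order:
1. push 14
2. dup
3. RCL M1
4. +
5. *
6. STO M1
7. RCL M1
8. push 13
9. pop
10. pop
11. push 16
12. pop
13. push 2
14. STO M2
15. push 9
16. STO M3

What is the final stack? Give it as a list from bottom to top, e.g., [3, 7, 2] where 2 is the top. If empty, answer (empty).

After op 1 (push 14): stack=[14] mem=[0,0,0,0]
After op 2 (dup): stack=[14,14] mem=[0,0,0,0]
After op 3 (RCL M1): stack=[14,14,0] mem=[0,0,0,0]
After op 4 (+): stack=[14,14] mem=[0,0,0,0]
After op 5 (*): stack=[196] mem=[0,0,0,0]
After op 6 (STO M1): stack=[empty] mem=[0,196,0,0]
After op 7 (RCL M1): stack=[196] mem=[0,196,0,0]
After op 8 (push 13): stack=[196,13] mem=[0,196,0,0]
After op 9 (pop): stack=[196] mem=[0,196,0,0]
After op 10 (pop): stack=[empty] mem=[0,196,0,0]
After op 11 (push 16): stack=[16] mem=[0,196,0,0]
After op 12 (pop): stack=[empty] mem=[0,196,0,0]
After op 13 (push 2): stack=[2] mem=[0,196,0,0]
After op 14 (STO M2): stack=[empty] mem=[0,196,2,0]
After op 15 (push 9): stack=[9] mem=[0,196,2,0]
After op 16 (STO M3): stack=[empty] mem=[0,196,2,9]

Answer: (empty)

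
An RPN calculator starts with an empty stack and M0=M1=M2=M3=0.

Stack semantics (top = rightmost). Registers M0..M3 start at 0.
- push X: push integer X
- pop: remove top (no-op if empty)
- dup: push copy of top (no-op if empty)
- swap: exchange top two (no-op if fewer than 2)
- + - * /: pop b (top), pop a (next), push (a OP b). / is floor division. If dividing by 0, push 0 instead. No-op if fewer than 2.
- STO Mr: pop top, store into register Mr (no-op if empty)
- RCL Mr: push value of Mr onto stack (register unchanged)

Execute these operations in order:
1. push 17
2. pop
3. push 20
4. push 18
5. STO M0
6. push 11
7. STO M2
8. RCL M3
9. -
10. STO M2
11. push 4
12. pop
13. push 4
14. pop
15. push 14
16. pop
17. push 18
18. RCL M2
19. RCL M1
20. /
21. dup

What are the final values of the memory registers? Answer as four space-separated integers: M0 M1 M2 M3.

Answer: 18 0 20 0

Derivation:
After op 1 (push 17): stack=[17] mem=[0,0,0,0]
After op 2 (pop): stack=[empty] mem=[0,0,0,0]
After op 3 (push 20): stack=[20] mem=[0,0,0,0]
After op 4 (push 18): stack=[20,18] mem=[0,0,0,0]
After op 5 (STO M0): stack=[20] mem=[18,0,0,0]
After op 6 (push 11): stack=[20,11] mem=[18,0,0,0]
After op 7 (STO M2): stack=[20] mem=[18,0,11,0]
After op 8 (RCL M3): stack=[20,0] mem=[18,0,11,0]
After op 9 (-): stack=[20] mem=[18,0,11,0]
After op 10 (STO M2): stack=[empty] mem=[18,0,20,0]
After op 11 (push 4): stack=[4] mem=[18,0,20,0]
After op 12 (pop): stack=[empty] mem=[18,0,20,0]
After op 13 (push 4): stack=[4] mem=[18,0,20,0]
After op 14 (pop): stack=[empty] mem=[18,0,20,0]
After op 15 (push 14): stack=[14] mem=[18,0,20,0]
After op 16 (pop): stack=[empty] mem=[18,0,20,0]
After op 17 (push 18): stack=[18] mem=[18,0,20,0]
After op 18 (RCL M2): stack=[18,20] mem=[18,0,20,0]
After op 19 (RCL M1): stack=[18,20,0] mem=[18,0,20,0]
After op 20 (/): stack=[18,0] mem=[18,0,20,0]
After op 21 (dup): stack=[18,0,0] mem=[18,0,20,0]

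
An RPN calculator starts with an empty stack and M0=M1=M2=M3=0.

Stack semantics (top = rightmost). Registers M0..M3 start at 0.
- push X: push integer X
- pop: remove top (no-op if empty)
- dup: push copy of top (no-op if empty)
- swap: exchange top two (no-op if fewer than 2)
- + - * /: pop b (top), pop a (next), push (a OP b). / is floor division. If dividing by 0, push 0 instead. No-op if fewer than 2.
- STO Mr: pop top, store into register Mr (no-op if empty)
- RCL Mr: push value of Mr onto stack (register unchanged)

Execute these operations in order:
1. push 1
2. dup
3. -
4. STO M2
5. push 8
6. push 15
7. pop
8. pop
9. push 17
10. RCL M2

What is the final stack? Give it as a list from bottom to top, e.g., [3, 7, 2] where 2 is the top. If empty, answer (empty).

Answer: [17, 0]

Derivation:
After op 1 (push 1): stack=[1] mem=[0,0,0,0]
After op 2 (dup): stack=[1,1] mem=[0,0,0,0]
After op 3 (-): stack=[0] mem=[0,0,0,0]
After op 4 (STO M2): stack=[empty] mem=[0,0,0,0]
After op 5 (push 8): stack=[8] mem=[0,0,0,0]
After op 6 (push 15): stack=[8,15] mem=[0,0,0,0]
After op 7 (pop): stack=[8] mem=[0,0,0,0]
After op 8 (pop): stack=[empty] mem=[0,0,0,0]
After op 9 (push 17): stack=[17] mem=[0,0,0,0]
After op 10 (RCL M2): stack=[17,0] mem=[0,0,0,0]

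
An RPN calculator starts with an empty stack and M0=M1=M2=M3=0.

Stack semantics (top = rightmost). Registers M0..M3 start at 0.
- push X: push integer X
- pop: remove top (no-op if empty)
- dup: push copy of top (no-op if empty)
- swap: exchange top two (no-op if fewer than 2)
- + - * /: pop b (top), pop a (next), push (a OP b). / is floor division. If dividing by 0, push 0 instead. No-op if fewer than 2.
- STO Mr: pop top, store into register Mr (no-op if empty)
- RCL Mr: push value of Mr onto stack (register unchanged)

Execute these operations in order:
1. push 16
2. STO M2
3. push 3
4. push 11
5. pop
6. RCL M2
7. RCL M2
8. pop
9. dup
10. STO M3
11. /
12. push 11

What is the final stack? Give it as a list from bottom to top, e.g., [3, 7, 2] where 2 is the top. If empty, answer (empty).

Answer: [0, 11]

Derivation:
After op 1 (push 16): stack=[16] mem=[0,0,0,0]
After op 2 (STO M2): stack=[empty] mem=[0,0,16,0]
After op 3 (push 3): stack=[3] mem=[0,0,16,0]
After op 4 (push 11): stack=[3,11] mem=[0,0,16,0]
After op 5 (pop): stack=[3] mem=[0,0,16,0]
After op 6 (RCL M2): stack=[3,16] mem=[0,0,16,0]
After op 7 (RCL M2): stack=[3,16,16] mem=[0,0,16,0]
After op 8 (pop): stack=[3,16] mem=[0,0,16,0]
After op 9 (dup): stack=[3,16,16] mem=[0,0,16,0]
After op 10 (STO M3): stack=[3,16] mem=[0,0,16,16]
After op 11 (/): stack=[0] mem=[0,0,16,16]
After op 12 (push 11): stack=[0,11] mem=[0,0,16,16]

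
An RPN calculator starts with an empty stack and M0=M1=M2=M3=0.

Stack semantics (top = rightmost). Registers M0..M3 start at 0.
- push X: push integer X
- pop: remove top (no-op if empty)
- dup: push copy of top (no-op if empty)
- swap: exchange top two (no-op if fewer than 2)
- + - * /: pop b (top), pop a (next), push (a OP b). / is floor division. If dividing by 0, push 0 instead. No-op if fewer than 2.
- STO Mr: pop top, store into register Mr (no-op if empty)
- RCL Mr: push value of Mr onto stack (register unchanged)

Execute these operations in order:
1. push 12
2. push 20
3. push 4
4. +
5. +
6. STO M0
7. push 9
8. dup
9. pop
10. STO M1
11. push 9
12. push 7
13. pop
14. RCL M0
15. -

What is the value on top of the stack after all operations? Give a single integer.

After op 1 (push 12): stack=[12] mem=[0,0,0,0]
After op 2 (push 20): stack=[12,20] mem=[0,0,0,0]
After op 3 (push 4): stack=[12,20,4] mem=[0,0,0,0]
After op 4 (+): stack=[12,24] mem=[0,0,0,0]
After op 5 (+): stack=[36] mem=[0,0,0,0]
After op 6 (STO M0): stack=[empty] mem=[36,0,0,0]
After op 7 (push 9): stack=[9] mem=[36,0,0,0]
After op 8 (dup): stack=[9,9] mem=[36,0,0,0]
After op 9 (pop): stack=[9] mem=[36,0,0,0]
After op 10 (STO M1): stack=[empty] mem=[36,9,0,0]
After op 11 (push 9): stack=[9] mem=[36,9,0,0]
After op 12 (push 7): stack=[9,7] mem=[36,9,0,0]
After op 13 (pop): stack=[9] mem=[36,9,0,0]
After op 14 (RCL M0): stack=[9,36] mem=[36,9,0,0]
After op 15 (-): stack=[-27] mem=[36,9,0,0]

Answer: -27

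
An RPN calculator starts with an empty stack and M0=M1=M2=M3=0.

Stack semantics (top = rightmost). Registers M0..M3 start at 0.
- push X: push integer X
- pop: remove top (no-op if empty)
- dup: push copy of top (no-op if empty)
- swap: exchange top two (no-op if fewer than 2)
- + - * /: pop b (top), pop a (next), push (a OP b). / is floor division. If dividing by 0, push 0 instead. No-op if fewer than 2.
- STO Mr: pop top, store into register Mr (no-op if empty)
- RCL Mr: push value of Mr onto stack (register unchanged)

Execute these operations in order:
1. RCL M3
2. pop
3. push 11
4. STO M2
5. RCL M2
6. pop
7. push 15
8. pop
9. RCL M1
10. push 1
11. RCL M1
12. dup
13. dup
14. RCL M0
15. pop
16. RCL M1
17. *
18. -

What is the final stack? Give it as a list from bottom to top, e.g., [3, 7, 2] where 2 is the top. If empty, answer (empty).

After op 1 (RCL M3): stack=[0] mem=[0,0,0,0]
After op 2 (pop): stack=[empty] mem=[0,0,0,0]
After op 3 (push 11): stack=[11] mem=[0,0,0,0]
After op 4 (STO M2): stack=[empty] mem=[0,0,11,0]
After op 5 (RCL M2): stack=[11] mem=[0,0,11,0]
After op 6 (pop): stack=[empty] mem=[0,0,11,0]
After op 7 (push 15): stack=[15] mem=[0,0,11,0]
After op 8 (pop): stack=[empty] mem=[0,0,11,0]
After op 9 (RCL M1): stack=[0] mem=[0,0,11,0]
After op 10 (push 1): stack=[0,1] mem=[0,0,11,0]
After op 11 (RCL M1): stack=[0,1,0] mem=[0,0,11,0]
After op 12 (dup): stack=[0,1,0,0] mem=[0,0,11,0]
After op 13 (dup): stack=[0,1,0,0,0] mem=[0,0,11,0]
After op 14 (RCL M0): stack=[0,1,0,0,0,0] mem=[0,0,11,0]
After op 15 (pop): stack=[0,1,0,0,0] mem=[0,0,11,0]
After op 16 (RCL M1): stack=[0,1,0,0,0,0] mem=[0,0,11,0]
After op 17 (*): stack=[0,1,0,0,0] mem=[0,0,11,0]
After op 18 (-): stack=[0,1,0,0] mem=[0,0,11,0]

Answer: [0, 1, 0, 0]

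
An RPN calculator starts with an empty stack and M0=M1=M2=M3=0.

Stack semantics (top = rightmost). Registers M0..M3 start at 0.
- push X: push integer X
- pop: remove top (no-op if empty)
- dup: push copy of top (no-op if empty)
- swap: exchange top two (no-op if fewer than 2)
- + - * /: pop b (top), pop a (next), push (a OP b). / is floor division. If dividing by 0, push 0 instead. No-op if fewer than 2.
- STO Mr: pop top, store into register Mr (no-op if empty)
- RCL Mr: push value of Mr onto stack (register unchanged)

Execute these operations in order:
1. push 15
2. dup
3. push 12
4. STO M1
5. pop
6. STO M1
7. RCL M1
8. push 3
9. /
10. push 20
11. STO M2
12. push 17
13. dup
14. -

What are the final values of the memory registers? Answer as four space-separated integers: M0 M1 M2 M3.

Answer: 0 15 20 0

Derivation:
After op 1 (push 15): stack=[15] mem=[0,0,0,0]
After op 2 (dup): stack=[15,15] mem=[0,0,0,0]
After op 3 (push 12): stack=[15,15,12] mem=[0,0,0,0]
After op 4 (STO M1): stack=[15,15] mem=[0,12,0,0]
After op 5 (pop): stack=[15] mem=[0,12,0,0]
After op 6 (STO M1): stack=[empty] mem=[0,15,0,0]
After op 7 (RCL M1): stack=[15] mem=[0,15,0,0]
After op 8 (push 3): stack=[15,3] mem=[0,15,0,0]
After op 9 (/): stack=[5] mem=[0,15,0,0]
After op 10 (push 20): stack=[5,20] mem=[0,15,0,0]
After op 11 (STO M2): stack=[5] mem=[0,15,20,0]
After op 12 (push 17): stack=[5,17] mem=[0,15,20,0]
After op 13 (dup): stack=[5,17,17] mem=[0,15,20,0]
After op 14 (-): stack=[5,0] mem=[0,15,20,0]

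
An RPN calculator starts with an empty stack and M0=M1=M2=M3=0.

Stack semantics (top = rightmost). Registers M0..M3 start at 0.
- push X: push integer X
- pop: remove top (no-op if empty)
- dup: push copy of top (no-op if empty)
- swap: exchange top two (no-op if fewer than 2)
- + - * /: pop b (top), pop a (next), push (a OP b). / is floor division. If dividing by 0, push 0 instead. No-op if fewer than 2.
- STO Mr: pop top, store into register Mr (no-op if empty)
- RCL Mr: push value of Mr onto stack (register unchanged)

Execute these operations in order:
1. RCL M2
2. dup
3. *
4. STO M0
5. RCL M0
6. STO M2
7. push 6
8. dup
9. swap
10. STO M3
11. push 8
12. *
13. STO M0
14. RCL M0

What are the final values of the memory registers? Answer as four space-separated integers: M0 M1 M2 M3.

After op 1 (RCL M2): stack=[0] mem=[0,0,0,0]
After op 2 (dup): stack=[0,0] mem=[0,0,0,0]
After op 3 (*): stack=[0] mem=[0,0,0,0]
After op 4 (STO M0): stack=[empty] mem=[0,0,0,0]
After op 5 (RCL M0): stack=[0] mem=[0,0,0,0]
After op 6 (STO M2): stack=[empty] mem=[0,0,0,0]
After op 7 (push 6): stack=[6] mem=[0,0,0,0]
After op 8 (dup): stack=[6,6] mem=[0,0,0,0]
After op 9 (swap): stack=[6,6] mem=[0,0,0,0]
After op 10 (STO M3): stack=[6] mem=[0,0,0,6]
After op 11 (push 8): stack=[6,8] mem=[0,0,0,6]
After op 12 (*): stack=[48] mem=[0,0,0,6]
After op 13 (STO M0): stack=[empty] mem=[48,0,0,6]
After op 14 (RCL M0): stack=[48] mem=[48,0,0,6]

Answer: 48 0 0 6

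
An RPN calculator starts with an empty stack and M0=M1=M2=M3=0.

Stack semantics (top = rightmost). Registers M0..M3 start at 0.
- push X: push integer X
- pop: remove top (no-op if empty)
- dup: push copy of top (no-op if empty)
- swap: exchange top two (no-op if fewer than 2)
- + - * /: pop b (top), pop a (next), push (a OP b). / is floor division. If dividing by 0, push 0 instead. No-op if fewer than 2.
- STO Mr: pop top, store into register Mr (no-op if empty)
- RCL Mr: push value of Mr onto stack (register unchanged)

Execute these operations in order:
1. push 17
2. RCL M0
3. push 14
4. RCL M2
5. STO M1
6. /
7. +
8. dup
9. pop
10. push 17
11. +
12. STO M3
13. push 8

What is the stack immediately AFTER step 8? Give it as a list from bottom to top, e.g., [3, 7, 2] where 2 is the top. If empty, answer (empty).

After op 1 (push 17): stack=[17] mem=[0,0,0,0]
After op 2 (RCL M0): stack=[17,0] mem=[0,0,0,0]
After op 3 (push 14): stack=[17,0,14] mem=[0,0,0,0]
After op 4 (RCL M2): stack=[17,0,14,0] mem=[0,0,0,0]
After op 5 (STO M1): stack=[17,0,14] mem=[0,0,0,0]
After op 6 (/): stack=[17,0] mem=[0,0,0,0]
After op 7 (+): stack=[17] mem=[0,0,0,0]
After op 8 (dup): stack=[17,17] mem=[0,0,0,0]

[17, 17]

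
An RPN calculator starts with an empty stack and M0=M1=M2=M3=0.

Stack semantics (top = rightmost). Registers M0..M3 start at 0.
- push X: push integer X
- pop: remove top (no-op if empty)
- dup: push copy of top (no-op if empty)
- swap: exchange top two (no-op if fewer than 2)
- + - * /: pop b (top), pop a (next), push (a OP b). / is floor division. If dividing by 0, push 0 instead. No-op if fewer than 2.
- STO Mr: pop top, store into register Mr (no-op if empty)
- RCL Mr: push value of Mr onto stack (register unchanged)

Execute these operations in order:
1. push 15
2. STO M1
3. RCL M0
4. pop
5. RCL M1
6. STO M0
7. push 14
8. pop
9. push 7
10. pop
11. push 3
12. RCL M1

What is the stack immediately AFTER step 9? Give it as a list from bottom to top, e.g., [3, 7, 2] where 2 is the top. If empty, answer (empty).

After op 1 (push 15): stack=[15] mem=[0,0,0,0]
After op 2 (STO M1): stack=[empty] mem=[0,15,0,0]
After op 3 (RCL M0): stack=[0] mem=[0,15,0,0]
After op 4 (pop): stack=[empty] mem=[0,15,0,0]
After op 5 (RCL M1): stack=[15] mem=[0,15,0,0]
After op 6 (STO M0): stack=[empty] mem=[15,15,0,0]
After op 7 (push 14): stack=[14] mem=[15,15,0,0]
After op 8 (pop): stack=[empty] mem=[15,15,0,0]
After op 9 (push 7): stack=[7] mem=[15,15,0,0]

[7]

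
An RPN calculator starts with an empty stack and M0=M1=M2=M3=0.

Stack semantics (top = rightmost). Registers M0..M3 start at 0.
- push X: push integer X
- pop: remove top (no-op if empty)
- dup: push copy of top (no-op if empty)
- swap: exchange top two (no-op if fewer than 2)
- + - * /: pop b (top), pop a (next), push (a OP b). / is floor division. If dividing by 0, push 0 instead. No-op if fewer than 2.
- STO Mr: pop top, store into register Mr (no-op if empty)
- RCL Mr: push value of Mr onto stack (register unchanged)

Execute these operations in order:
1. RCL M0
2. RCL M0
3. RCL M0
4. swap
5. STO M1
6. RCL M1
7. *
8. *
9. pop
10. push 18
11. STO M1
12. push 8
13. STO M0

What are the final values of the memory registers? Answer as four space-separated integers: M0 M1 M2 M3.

After op 1 (RCL M0): stack=[0] mem=[0,0,0,0]
After op 2 (RCL M0): stack=[0,0] mem=[0,0,0,0]
After op 3 (RCL M0): stack=[0,0,0] mem=[0,0,0,0]
After op 4 (swap): stack=[0,0,0] mem=[0,0,0,0]
After op 5 (STO M1): stack=[0,0] mem=[0,0,0,0]
After op 6 (RCL M1): stack=[0,0,0] mem=[0,0,0,0]
After op 7 (*): stack=[0,0] mem=[0,0,0,0]
After op 8 (*): stack=[0] mem=[0,0,0,0]
After op 9 (pop): stack=[empty] mem=[0,0,0,0]
After op 10 (push 18): stack=[18] mem=[0,0,0,0]
After op 11 (STO M1): stack=[empty] mem=[0,18,0,0]
After op 12 (push 8): stack=[8] mem=[0,18,0,0]
After op 13 (STO M0): stack=[empty] mem=[8,18,0,0]

Answer: 8 18 0 0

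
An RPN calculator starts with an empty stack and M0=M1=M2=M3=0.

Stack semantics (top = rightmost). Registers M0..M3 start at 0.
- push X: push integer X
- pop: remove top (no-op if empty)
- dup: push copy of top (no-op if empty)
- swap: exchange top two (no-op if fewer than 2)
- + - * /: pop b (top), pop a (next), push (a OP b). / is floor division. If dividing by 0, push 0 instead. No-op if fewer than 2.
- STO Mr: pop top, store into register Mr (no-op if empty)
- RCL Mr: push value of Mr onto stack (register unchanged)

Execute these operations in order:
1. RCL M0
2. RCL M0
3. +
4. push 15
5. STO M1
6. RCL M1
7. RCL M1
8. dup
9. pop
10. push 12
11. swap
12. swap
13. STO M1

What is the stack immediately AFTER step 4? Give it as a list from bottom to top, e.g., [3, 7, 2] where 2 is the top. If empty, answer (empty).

After op 1 (RCL M0): stack=[0] mem=[0,0,0,0]
After op 2 (RCL M0): stack=[0,0] mem=[0,0,0,0]
After op 3 (+): stack=[0] mem=[0,0,0,0]
After op 4 (push 15): stack=[0,15] mem=[0,0,0,0]

[0, 15]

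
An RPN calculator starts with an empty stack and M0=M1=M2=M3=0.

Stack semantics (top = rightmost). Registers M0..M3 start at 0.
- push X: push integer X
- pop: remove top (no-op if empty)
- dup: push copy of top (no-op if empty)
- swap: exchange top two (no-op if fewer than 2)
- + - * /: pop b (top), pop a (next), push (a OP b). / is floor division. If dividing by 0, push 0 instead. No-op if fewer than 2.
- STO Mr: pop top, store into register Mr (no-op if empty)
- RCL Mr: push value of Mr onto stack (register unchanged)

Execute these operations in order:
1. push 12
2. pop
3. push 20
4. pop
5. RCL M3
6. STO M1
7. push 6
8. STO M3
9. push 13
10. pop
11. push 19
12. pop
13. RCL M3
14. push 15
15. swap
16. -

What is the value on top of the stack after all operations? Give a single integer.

Answer: 9

Derivation:
After op 1 (push 12): stack=[12] mem=[0,0,0,0]
After op 2 (pop): stack=[empty] mem=[0,0,0,0]
After op 3 (push 20): stack=[20] mem=[0,0,0,0]
After op 4 (pop): stack=[empty] mem=[0,0,0,0]
After op 5 (RCL M3): stack=[0] mem=[0,0,0,0]
After op 6 (STO M1): stack=[empty] mem=[0,0,0,0]
After op 7 (push 6): stack=[6] mem=[0,0,0,0]
After op 8 (STO M3): stack=[empty] mem=[0,0,0,6]
After op 9 (push 13): stack=[13] mem=[0,0,0,6]
After op 10 (pop): stack=[empty] mem=[0,0,0,6]
After op 11 (push 19): stack=[19] mem=[0,0,0,6]
After op 12 (pop): stack=[empty] mem=[0,0,0,6]
After op 13 (RCL M3): stack=[6] mem=[0,0,0,6]
After op 14 (push 15): stack=[6,15] mem=[0,0,0,6]
After op 15 (swap): stack=[15,6] mem=[0,0,0,6]
After op 16 (-): stack=[9] mem=[0,0,0,6]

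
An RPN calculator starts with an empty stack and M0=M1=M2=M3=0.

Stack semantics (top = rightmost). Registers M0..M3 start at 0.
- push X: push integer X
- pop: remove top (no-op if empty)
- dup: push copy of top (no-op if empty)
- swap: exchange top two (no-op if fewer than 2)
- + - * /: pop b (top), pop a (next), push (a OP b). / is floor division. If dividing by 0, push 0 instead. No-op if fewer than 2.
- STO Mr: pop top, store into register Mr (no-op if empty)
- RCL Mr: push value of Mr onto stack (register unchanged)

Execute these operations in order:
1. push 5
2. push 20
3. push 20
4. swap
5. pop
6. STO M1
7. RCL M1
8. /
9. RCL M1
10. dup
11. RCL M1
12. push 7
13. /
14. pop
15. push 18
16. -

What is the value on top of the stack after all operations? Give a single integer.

After op 1 (push 5): stack=[5] mem=[0,0,0,0]
After op 2 (push 20): stack=[5,20] mem=[0,0,0,0]
After op 3 (push 20): stack=[5,20,20] mem=[0,0,0,0]
After op 4 (swap): stack=[5,20,20] mem=[0,0,0,0]
After op 5 (pop): stack=[5,20] mem=[0,0,0,0]
After op 6 (STO M1): stack=[5] mem=[0,20,0,0]
After op 7 (RCL M1): stack=[5,20] mem=[0,20,0,0]
After op 8 (/): stack=[0] mem=[0,20,0,0]
After op 9 (RCL M1): stack=[0,20] mem=[0,20,0,0]
After op 10 (dup): stack=[0,20,20] mem=[0,20,0,0]
After op 11 (RCL M1): stack=[0,20,20,20] mem=[0,20,0,0]
After op 12 (push 7): stack=[0,20,20,20,7] mem=[0,20,0,0]
After op 13 (/): stack=[0,20,20,2] mem=[0,20,0,0]
After op 14 (pop): stack=[0,20,20] mem=[0,20,0,0]
After op 15 (push 18): stack=[0,20,20,18] mem=[0,20,0,0]
After op 16 (-): stack=[0,20,2] mem=[0,20,0,0]

Answer: 2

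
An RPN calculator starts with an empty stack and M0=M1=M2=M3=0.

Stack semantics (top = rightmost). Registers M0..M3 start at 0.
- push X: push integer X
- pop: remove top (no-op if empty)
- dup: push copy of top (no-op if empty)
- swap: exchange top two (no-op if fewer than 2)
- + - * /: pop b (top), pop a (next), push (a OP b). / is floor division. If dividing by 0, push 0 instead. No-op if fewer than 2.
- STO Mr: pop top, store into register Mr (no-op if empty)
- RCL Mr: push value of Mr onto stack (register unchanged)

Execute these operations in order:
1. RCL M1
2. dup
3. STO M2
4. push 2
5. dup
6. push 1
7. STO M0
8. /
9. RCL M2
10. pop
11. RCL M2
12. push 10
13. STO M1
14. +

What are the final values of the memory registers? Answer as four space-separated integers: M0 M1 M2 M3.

After op 1 (RCL M1): stack=[0] mem=[0,0,0,0]
After op 2 (dup): stack=[0,0] mem=[0,0,0,0]
After op 3 (STO M2): stack=[0] mem=[0,0,0,0]
After op 4 (push 2): stack=[0,2] mem=[0,0,0,0]
After op 5 (dup): stack=[0,2,2] mem=[0,0,0,0]
After op 6 (push 1): stack=[0,2,2,1] mem=[0,0,0,0]
After op 7 (STO M0): stack=[0,2,2] mem=[1,0,0,0]
After op 8 (/): stack=[0,1] mem=[1,0,0,0]
After op 9 (RCL M2): stack=[0,1,0] mem=[1,0,0,0]
After op 10 (pop): stack=[0,1] mem=[1,0,0,0]
After op 11 (RCL M2): stack=[0,1,0] mem=[1,0,0,0]
After op 12 (push 10): stack=[0,1,0,10] mem=[1,0,0,0]
After op 13 (STO M1): stack=[0,1,0] mem=[1,10,0,0]
After op 14 (+): stack=[0,1] mem=[1,10,0,0]

Answer: 1 10 0 0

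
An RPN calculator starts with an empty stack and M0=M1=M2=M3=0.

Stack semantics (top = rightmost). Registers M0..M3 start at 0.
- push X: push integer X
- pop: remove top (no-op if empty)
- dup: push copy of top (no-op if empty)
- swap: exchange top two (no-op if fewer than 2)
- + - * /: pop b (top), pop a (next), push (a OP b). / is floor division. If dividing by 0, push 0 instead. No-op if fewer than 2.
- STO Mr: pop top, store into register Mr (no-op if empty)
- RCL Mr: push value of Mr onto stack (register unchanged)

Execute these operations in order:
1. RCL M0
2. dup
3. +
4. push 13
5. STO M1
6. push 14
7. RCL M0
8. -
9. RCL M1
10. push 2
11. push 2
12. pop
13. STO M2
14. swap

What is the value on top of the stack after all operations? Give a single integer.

After op 1 (RCL M0): stack=[0] mem=[0,0,0,0]
After op 2 (dup): stack=[0,0] mem=[0,0,0,0]
After op 3 (+): stack=[0] mem=[0,0,0,0]
After op 4 (push 13): stack=[0,13] mem=[0,0,0,0]
After op 5 (STO M1): stack=[0] mem=[0,13,0,0]
After op 6 (push 14): stack=[0,14] mem=[0,13,0,0]
After op 7 (RCL M0): stack=[0,14,0] mem=[0,13,0,0]
After op 8 (-): stack=[0,14] mem=[0,13,0,0]
After op 9 (RCL M1): stack=[0,14,13] mem=[0,13,0,0]
After op 10 (push 2): stack=[0,14,13,2] mem=[0,13,0,0]
After op 11 (push 2): stack=[0,14,13,2,2] mem=[0,13,0,0]
After op 12 (pop): stack=[0,14,13,2] mem=[0,13,0,0]
After op 13 (STO M2): stack=[0,14,13] mem=[0,13,2,0]
After op 14 (swap): stack=[0,13,14] mem=[0,13,2,0]

Answer: 14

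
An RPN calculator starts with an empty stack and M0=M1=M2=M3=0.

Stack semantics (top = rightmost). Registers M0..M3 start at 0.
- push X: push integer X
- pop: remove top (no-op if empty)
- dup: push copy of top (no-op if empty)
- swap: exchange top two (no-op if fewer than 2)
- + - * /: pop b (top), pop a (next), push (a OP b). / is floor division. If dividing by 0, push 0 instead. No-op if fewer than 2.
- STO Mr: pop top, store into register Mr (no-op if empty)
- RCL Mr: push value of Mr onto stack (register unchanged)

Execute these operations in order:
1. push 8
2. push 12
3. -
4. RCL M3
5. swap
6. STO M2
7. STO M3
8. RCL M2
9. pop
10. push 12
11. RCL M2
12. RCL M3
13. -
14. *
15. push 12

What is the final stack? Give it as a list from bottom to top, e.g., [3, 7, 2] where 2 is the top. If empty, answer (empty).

After op 1 (push 8): stack=[8] mem=[0,0,0,0]
After op 2 (push 12): stack=[8,12] mem=[0,0,0,0]
After op 3 (-): stack=[-4] mem=[0,0,0,0]
After op 4 (RCL M3): stack=[-4,0] mem=[0,0,0,0]
After op 5 (swap): stack=[0,-4] mem=[0,0,0,0]
After op 6 (STO M2): stack=[0] mem=[0,0,-4,0]
After op 7 (STO M3): stack=[empty] mem=[0,0,-4,0]
After op 8 (RCL M2): stack=[-4] mem=[0,0,-4,0]
After op 9 (pop): stack=[empty] mem=[0,0,-4,0]
After op 10 (push 12): stack=[12] mem=[0,0,-4,0]
After op 11 (RCL M2): stack=[12,-4] mem=[0,0,-4,0]
After op 12 (RCL M3): stack=[12,-4,0] mem=[0,0,-4,0]
After op 13 (-): stack=[12,-4] mem=[0,0,-4,0]
After op 14 (*): stack=[-48] mem=[0,0,-4,0]
After op 15 (push 12): stack=[-48,12] mem=[0,0,-4,0]

Answer: [-48, 12]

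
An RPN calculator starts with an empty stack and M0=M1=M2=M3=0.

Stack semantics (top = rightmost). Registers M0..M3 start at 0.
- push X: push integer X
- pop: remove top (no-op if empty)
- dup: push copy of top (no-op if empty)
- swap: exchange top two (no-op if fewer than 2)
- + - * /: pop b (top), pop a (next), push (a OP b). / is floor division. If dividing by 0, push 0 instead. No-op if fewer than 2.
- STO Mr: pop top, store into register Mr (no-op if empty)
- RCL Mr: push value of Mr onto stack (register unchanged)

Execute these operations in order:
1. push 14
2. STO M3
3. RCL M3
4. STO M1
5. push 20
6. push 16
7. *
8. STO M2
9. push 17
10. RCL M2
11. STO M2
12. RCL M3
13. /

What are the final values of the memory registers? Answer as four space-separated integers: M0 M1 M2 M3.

Answer: 0 14 320 14

Derivation:
After op 1 (push 14): stack=[14] mem=[0,0,0,0]
After op 2 (STO M3): stack=[empty] mem=[0,0,0,14]
After op 3 (RCL M3): stack=[14] mem=[0,0,0,14]
After op 4 (STO M1): stack=[empty] mem=[0,14,0,14]
After op 5 (push 20): stack=[20] mem=[0,14,0,14]
After op 6 (push 16): stack=[20,16] mem=[0,14,0,14]
After op 7 (*): stack=[320] mem=[0,14,0,14]
After op 8 (STO M2): stack=[empty] mem=[0,14,320,14]
After op 9 (push 17): stack=[17] mem=[0,14,320,14]
After op 10 (RCL M2): stack=[17,320] mem=[0,14,320,14]
After op 11 (STO M2): stack=[17] mem=[0,14,320,14]
After op 12 (RCL M3): stack=[17,14] mem=[0,14,320,14]
After op 13 (/): stack=[1] mem=[0,14,320,14]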